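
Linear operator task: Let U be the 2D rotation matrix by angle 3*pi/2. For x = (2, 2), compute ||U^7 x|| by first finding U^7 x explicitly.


U is a rotation by theta = 3*pi/2
U^7 = rotation by 7*theta = 21*pi/2 = 1*pi/2 (mod 2*pi)
cos(1*pi/2) = 0.0000, sin(1*pi/2) = 1.0000
U^7 x = (0.0000 * 2 - 1.0000 * 2, 1.0000 * 2 + 0.0000 * 2)
= (-2.0000, 2.0000)
||U^7 x|| = sqrt((-2.0000)^2 + 2.0000^2) = sqrt(8.0000) = 2.8284

2.8284


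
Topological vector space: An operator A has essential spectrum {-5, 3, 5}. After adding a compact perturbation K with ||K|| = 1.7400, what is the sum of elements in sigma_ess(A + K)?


By Weyl's theorem, the essential spectrum is invariant under compact perturbations.
sigma_ess(A + K) = sigma_ess(A) = {-5, 3, 5}
Sum = -5 + 3 + 5 = 3

3


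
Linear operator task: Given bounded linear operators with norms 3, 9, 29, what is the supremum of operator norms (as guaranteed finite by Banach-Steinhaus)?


By the Uniform Boundedness Principle, the supremum of norms is finite.
sup_k ||T_k|| = max(3, 9, 29) = 29

29


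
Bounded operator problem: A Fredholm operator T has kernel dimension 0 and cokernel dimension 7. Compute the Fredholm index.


The Fredholm index is defined as ind(T) = dim(ker T) - dim(coker T)
= 0 - 7
= -7

-7


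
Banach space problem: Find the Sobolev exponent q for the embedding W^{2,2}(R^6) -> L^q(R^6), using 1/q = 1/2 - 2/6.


Using the Sobolev embedding formula: 1/q = 1/p - k/n
1/q = 1/2 - 2/6 = 1/6
q = 1/(1/6) = 6

6.0000


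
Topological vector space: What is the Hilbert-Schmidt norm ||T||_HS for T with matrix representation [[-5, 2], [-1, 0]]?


The Hilbert-Schmidt norm is sqrt(sum of squares of all entries).
Sum of squares = (-5)^2 + 2^2 + (-1)^2 + 0^2
= 25 + 4 + 1 + 0 = 30
||T||_HS = sqrt(30) = 5.4772

5.4772


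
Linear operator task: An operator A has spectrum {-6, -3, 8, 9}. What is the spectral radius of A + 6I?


Spectrum of A + 6I = {0, 3, 14, 15}
Spectral radius = max |lambda| over the shifted spectrum
= max(0, 3, 14, 15) = 15

15


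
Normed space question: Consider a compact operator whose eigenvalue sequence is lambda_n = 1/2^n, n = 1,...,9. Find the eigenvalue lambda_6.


The eigenvalue formula gives lambda_6 = 1/2^6
= 1/64
= 0.0156

0.0156


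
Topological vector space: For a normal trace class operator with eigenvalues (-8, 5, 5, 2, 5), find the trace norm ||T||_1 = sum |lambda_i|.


For a normal operator, singular values equal |eigenvalues|.
Trace norm = sum |lambda_i| = 8 + 5 + 5 + 2 + 5
= 25

25


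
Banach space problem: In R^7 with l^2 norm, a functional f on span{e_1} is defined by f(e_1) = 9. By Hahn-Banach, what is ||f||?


The norm of f is given by ||f|| = sup_{||x||=1} |f(x)|.
On span{e_1}, ||e_1|| = 1, so ||f|| = |f(e_1)| / ||e_1||
= |9| / 1 = 9.0000

9.0000


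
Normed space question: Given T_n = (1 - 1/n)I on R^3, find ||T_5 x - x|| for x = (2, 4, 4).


T_5 x - x = (1 - 1/5)x - x = -x/5
||x|| = sqrt(36) = 6.0000
||T_5 x - x|| = ||x||/5 = 6.0000/5 = 1.2000

1.2000


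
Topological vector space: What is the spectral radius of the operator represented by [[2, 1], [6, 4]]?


For a 2x2 matrix, eigenvalues satisfy lambda^2 - (trace)*lambda + det = 0
trace = 2 + 4 = 6
det = 2*4 - 1*6 = 2
discriminant = 6^2 - 4*(2) = 28
spectral radius = max |eigenvalue| = 5.6458

5.6458


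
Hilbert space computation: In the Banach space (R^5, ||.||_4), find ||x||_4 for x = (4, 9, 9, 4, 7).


The l^4 norm = (sum |x_i|^4)^(1/4)
Sum of 4th powers = 256 + 6561 + 6561 + 256 + 2401 = 16035
||x||_4 = (16035)^(1/4) = 11.2530

11.2530


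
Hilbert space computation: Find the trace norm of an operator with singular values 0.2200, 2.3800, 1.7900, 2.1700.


The nuclear norm is the sum of all singular values.
||T||_1 = 0.2200 + 2.3800 + 1.7900 + 2.1700
= 6.5600

6.5600


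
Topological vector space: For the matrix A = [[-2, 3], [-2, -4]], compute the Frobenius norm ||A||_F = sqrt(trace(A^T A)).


||A||_F^2 = sum a_ij^2
= (-2)^2 + 3^2 + (-2)^2 + (-4)^2
= 4 + 9 + 4 + 16 = 33
||A||_F = sqrt(33) = 5.7446

5.7446


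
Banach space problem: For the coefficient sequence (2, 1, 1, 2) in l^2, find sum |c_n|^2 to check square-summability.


sum |c_n|^2 = 2^2 + 1^2 + 1^2 + 2^2
= 4 + 1 + 1 + 4
= 10

10


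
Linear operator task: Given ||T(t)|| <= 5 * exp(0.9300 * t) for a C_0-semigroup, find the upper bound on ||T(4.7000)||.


||T(4.7000)|| <= 5 * exp(0.9300 * 4.7000)
= 5 * exp(4.3710)
= 5 * 79.1227
= 395.6136

395.6136


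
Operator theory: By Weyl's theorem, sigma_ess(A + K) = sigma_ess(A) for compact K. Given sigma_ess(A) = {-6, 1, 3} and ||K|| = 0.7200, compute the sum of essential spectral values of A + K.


By Weyl's theorem, the essential spectrum is invariant under compact perturbations.
sigma_ess(A + K) = sigma_ess(A) = {-6, 1, 3}
Sum = -6 + 1 + 3 = -2

-2


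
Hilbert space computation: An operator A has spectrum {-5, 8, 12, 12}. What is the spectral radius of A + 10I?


Spectrum of A + 10I = {5, 18, 22, 22}
Spectral radius = max |lambda| over the shifted spectrum
= max(5, 18, 22, 22) = 22

22


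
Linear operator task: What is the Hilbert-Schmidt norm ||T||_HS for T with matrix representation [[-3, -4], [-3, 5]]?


The Hilbert-Schmidt norm is sqrt(sum of squares of all entries).
Sum of squares = (-3)^2 + (-4)^2 + (-3)^2 + 5^2
= 9 + 16 + 9 + 25 = 59
||T||_HS = sqrt(59) = 7.6811

7.6811


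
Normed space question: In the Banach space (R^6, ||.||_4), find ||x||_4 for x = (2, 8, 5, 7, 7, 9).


The l^4 norm = (sum |x_i|^4)^(1/4)
Sum of 4th powers = 16 + 4096 + 625 + 2401 + 2401 + 6561 = 16100
||x||_4 = (16100)^(1/4) = 11.2644

11.2644


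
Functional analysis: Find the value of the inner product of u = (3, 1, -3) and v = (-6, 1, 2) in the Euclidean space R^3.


Computing the standard inner product <u, v> = sum u_i * v_i
= 3*-6 + 1*1 + -3*2
= -18 + 1 + -6
= -23

-23


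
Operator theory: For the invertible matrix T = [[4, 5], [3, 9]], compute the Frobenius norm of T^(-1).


det(T) = 4*9 - 5*3 = 21
T^(-1) = (1/21) * [[9, -5], [-3, 4]] = [[0.4286, -0.2381], [-0.1429, 0.1905]]
||T^(-1)||_F^2 = 0.4286^2 + (-0.2381)^2 + (-0.1429)^2 + 0.1905^2 = 0.2971
||T^(-1)||_F = sqrt(0.2971) = 0.5450

0.5450


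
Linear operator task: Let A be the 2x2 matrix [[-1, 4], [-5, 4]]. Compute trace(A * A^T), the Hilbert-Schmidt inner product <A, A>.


trace(A * A^T) = sum of squares of all entries
= (-1)^2 + 4^2 + (-5)^2 + 4^2
= 1 + 16 + 25 + 16
= 58

58


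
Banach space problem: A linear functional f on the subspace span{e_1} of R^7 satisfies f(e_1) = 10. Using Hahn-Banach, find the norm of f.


The norm of f is given by ||f|| = sup_{||x||=1} |f(x)|.
On span{e_1}, ||e_1|| = 1, so ||f|| = |f(e_1)| / ||e_1||
= |10| / 1 = 10.0000

10.0000


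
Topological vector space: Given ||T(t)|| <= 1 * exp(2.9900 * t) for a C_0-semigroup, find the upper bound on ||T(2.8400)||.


||T(2.8400)|| <= 1 * exp(2.9900 * 2.8400)
= 1 * exp(8.4916)
= 1 * 4873.6577
= 4873.6577

4873.6577


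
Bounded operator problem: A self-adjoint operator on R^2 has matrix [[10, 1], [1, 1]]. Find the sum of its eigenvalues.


For a self-adjoint (symmetric) matrix, the eigenvalues are real.
The sum of eigenvalues equals the trace of the matrix.
trace = 10 + 1 = 11

11


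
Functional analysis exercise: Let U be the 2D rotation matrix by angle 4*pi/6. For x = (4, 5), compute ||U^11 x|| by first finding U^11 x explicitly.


U is a rotation by theta = 4*pi/6
U^11 = rotation by 11*theta = 44*pi/6 = 8*pi/6 (mod 2*pi)
cos(8*pi/6) = -0.5000, sin(8*pi/6) = -0.8660
U^11 x = (-0.5000 * 4 - -0.8660 * 5, -0.8660 * 4 + -0.5000 * 5)
= (2.3301, -5.9641)
||U^11 x|| = sqrt(2.3301^2 + (-5.9641)^2) = sqrt(41.0000) = 6.4031

6.4031


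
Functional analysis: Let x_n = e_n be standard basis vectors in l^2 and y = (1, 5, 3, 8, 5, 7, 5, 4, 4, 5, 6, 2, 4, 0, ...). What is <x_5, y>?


x_5 = e_5 is the standard basis vector with 1 in position 5.
<x_5, y> = y_5 = 5
As n -> infinity, <x_n, y> -> 0, confirming weak convergence of (x_n) to 0.

5


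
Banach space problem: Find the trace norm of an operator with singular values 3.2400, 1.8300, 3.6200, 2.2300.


The nuclear norm is the sum of all singular values.
||T||_1 = 3.2400 + 1.8300 + 3.6200 + 2.2300
= 10.9200

10.9200


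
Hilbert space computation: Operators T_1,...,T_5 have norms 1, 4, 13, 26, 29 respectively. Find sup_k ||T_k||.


By the Uniform Boundedness Principle, the supremum of norms is finite.
sup_k ||T_k|| = max(1, 4, 13, 26, 29) = 29

29


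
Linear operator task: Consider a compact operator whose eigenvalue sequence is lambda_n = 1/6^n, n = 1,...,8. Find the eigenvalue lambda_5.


The eigenvalue formula gives lambda_5 = 1/6^5
= 1/7776
= 1.2860e-04

1.2860e-04


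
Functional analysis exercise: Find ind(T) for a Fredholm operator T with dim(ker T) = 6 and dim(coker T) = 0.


The Fredholm index is defined as ind(T) = dim(ker T) - dim(coker T)
= 6 - 0
= 6

6


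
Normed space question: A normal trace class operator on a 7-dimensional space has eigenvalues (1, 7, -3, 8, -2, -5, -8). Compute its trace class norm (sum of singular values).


For a normal operator, singular values equal |eigenvalues|.
Trace norm = sum |lambda_i| = 1 + 7 + 3 + 8 + 2 + 5 + 8
= 34

34


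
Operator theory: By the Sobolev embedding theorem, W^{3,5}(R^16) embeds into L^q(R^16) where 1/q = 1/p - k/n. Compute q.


Using the Sobolev embedding formula: 1/q = 1/p - k/n
1/q = 1/5 - 3/16 = 1/80
q = 1/(1/80) = 80

80.0000


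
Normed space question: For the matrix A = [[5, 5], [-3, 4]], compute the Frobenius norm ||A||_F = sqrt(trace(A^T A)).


||A||_F^2 = sum a_ij^2
= 5^2 + 5^2 + (-3)^2 + 4^2
= 25 + 25 + 9 + 16 = 75
||A||_F = sqrt(75) = 8.6603

8.6603


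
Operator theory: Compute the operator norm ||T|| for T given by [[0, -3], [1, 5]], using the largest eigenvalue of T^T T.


A^T A = [[1, 5], [5, 34]]
trace(A^T A) = 35, det(A^T A) = 9
discriminant = 35^2 - 4*9 = 1189
Largest eigenvalue of A^T A = (trace + sqrt(disc))/2 = 34.7409
||T|| = sqrt(34.7409) = 5.8941

5.8941


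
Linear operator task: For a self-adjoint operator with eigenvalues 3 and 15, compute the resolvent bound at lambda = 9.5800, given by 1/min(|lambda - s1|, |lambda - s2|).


dist(9.5800, {3, 15}) = min(|9.5800 - 3|, |9.5800 - 15|)
= min(6.5800, 5.4200) = 5.4200
Resolvent bound = 1/5.4200 = 0.1845

0.1845


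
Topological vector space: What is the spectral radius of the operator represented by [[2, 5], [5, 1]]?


For a 2x2 matrix, eigenvalues satisfy lambda^2 - (trace)*lambda + det = 0
trace = 2 + 1 = 3
det = 2*1 - 5*5 = -23
discriminant = 3^2 - 4*(-23) = 101
spectral radius = max |eigenvalue| = 6.5249

6.5249


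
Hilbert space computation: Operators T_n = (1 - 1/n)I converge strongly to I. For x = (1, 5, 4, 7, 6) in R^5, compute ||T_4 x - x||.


T_4 x - x = (1 - 1/4)x - x = -x/4
||x|| = sqrt(127) = 11.2694
||T_4 x - x|| = ||x||/4 = 11.2694/4 = 2.8174

2.8174


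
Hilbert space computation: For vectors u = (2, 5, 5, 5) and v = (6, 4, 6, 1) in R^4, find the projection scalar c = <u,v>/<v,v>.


Computing <u,v> = 2*6 + 5*4 + 5*6 + 5*1 = 67
Computing <v,v> = 6^2 + 4^2 + 6^2 + 1^2 = 89
Projection coefficient = 67/89 = 0.7528

0.7528


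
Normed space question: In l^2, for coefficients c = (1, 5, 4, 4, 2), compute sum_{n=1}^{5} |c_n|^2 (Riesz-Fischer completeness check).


sum |c_n|^2 = 1^2 + 5^2 + 4^2 + 4^2 + 2^2
= 1 + 25 + 16 + 16 + 4
= 62

62


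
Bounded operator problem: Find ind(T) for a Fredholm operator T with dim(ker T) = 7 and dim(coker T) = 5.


The Fredholm index is defined as ind(T) = dim(ker T) - dim(coker T)
= 7 - 5
= 2

2


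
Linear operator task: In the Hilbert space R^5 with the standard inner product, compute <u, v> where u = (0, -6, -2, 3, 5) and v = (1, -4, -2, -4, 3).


Computing the standard inner product <u, v> = sum u_i * v_i
= 0*1 + -6*-4 + -2*-2 + 3*-4 + 5*3
= 0 + 24 + 4 + -12 + 15
= 31

31


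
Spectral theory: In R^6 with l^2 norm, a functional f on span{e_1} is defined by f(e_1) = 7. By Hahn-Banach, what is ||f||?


The norm of f is given by ||f|| = sup_{||x||=1} |f(x)|.
On span{e_1}, ||e_1|| = 1, so ||f|| = |f(e_1)| / ||e_1||
= |7| / 1 = 7.0000

7.0000


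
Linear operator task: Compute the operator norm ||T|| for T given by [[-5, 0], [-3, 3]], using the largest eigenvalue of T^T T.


A^T A = [[34, -9], [-9, 9]]
trace(A^T A) = 43, det(A^T A) = 225
discriminant = 43^2 - 4*225 = 949
Largest eigenvalue of A^T A = (trace + sqrt(disc))/2 = 36.9029
||T|| = sqrt(36.9029) = 6.0748

6.0748


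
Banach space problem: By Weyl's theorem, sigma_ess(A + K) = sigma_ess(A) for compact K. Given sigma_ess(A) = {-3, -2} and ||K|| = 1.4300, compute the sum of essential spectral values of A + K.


By Weyl's theorem, the essential spectrum is invariant under compact perturbations.
sigma_ess(A + K) = sigma_ess(A) = {-3, -2}
Sum = -3 + -2 = -5

-5


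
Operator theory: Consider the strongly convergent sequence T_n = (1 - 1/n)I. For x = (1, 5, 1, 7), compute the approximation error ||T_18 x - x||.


T_18 x - x = (1 - 1/18)x - x = -x/18
||x|| = sqrt(76) = 8.7178
||T_18 x - x|| = ||x||/18 = 8.7178/18 = 0.4843

0.4843


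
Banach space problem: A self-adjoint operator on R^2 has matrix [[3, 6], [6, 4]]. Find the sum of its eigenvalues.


For a self-adjoint (symmetric) matrix, the eigenvalues are real.
The sum of eigenvalues equals the trace of the matrix.
trace = 3 + 4 = 7

7


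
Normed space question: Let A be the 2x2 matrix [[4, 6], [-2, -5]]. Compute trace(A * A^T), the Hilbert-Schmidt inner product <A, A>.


trace(A * A^T) = sum of squares of all entries
= 4^2 + 6^2 + (-2)^2 + (-5)^2
= 16 + 36 + 4 + 25
= 81

81


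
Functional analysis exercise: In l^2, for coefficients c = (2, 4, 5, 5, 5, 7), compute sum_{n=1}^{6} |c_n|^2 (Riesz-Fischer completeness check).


sum |c_n|^2 = 2^2 + 4^2 + 5^2 + 5^2 + 5^2 + 7^2
= 4 + 16 + 25 + 25 + 25 + 49
= 144

144


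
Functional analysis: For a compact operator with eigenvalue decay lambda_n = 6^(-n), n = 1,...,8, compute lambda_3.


The eigenvalue formula gives lambda_3 = 1/6^3
= 1/216
= 0.0046

0.0046


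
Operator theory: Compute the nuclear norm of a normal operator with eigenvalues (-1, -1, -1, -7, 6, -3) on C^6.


For a normal operator, singular values equal |eigenvalues|.
Trace norm = sum |lambda_i| = 1 + 1 + 1 + 7 + 6 + 3
= 19

19


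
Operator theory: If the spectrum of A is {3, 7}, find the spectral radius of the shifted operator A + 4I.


Spectrum of A + 4I = {7, 11}
Spectral radius = max |lambda| over the shifted spectrum
= max(7, 11) = 11

11


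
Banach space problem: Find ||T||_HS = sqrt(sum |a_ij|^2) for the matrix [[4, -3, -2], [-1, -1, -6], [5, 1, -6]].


The Hilbert-Schmidt norm is sqrt(sum of squares of all entries).
Sum of squares = 4^2 + (-3)^2 + (-2)^2 + (-1)^2 + (-1)^2 + (-6)^2 + 5^2 + 1^2 + (-6)^2
= 16 + 9 + 4 + 1 + 1 + 36 + 25 + 1 + 36 = 129
||T||_HS = sqrt(129) = 11.3578

11.3578


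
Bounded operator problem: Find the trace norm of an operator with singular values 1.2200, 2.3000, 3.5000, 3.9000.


The nuclear norm is the sum of all singular values.
||T||_1 = 1.2200 + 2.3000 + 3.5000 + 3.9000
= 10.9200

10.9200


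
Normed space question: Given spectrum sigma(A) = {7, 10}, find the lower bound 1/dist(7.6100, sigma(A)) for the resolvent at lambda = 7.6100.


dist(7.6100, {7, 10}) = min(|7.6100 - 7|, |7.6100 - 10|)
= min(0.6100, 2.3900) = 0.6100
Resolvent bound = 1/0.6100 = 1.6393

1.6393


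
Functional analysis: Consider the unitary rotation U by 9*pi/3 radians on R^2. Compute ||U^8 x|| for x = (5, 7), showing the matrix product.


U is a rotation by theta = 9*pi/3
U^8 = rotation by 8*theta = 72*pi/3 = 0*pi/3 (mod 2*pi)
cos(0*pi/3) = 1.0000, sin(0*pi/3) = 0.0000
U^8 x = (1.0000 * 5 - 0.0000 * 7, 0.0000 * 5 + 1.0000 * 7)
= (5.0000, 7.0000)
||U^8 x|| = sqrt(5.0000^2 + 7.0000^2) = sqrt(74.0000) = 8.6023

8.6023


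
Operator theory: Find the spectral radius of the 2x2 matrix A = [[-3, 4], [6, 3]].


For a 2x2 matrix, eigenvalues satisfy lambda^2 - (trace)*lambda + det = 0
trace = -3 + 3 = 0
det = -3*3 - 4*6 = -33
discriminant = 0^2 - 4*(-33) = 132
spectral radius = max |eigenvalue| = 5.7446

5.7446


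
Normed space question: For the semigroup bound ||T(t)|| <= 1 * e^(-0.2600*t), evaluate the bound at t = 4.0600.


||T(4.0600)|| <= 1 * exp(-0.2600 * 4.0600)
= 1 * exp(-1.0556)
= 1 * 0.3480
= 0.3480

0.3480


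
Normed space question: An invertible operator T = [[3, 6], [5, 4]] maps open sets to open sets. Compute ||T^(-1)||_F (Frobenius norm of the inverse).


det(T) = 3*4 - 6*5 = -18
T^(-1) = (1/-18) * [[4, -6], [-5, 3]] = [[-0.2222, 0.3333], [0.2778, -0.1667]]
||T^(-1)||_F^2 = (-0.2222)^2 + 0.3333^2 + 0.2778^2 + (-0.1667)^2 = 0.2654
||T^(-1)||_F = sqrt(0.2654) = 0.5152

0.5152


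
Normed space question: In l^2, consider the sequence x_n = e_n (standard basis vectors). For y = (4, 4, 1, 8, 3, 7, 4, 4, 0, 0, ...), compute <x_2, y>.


x_2 = e_2 is the standard basis vector with 1 in position 2.
<x_2, y> = y_2 = 4
As n -> infinity, <x_n, y> -> 0, confirming weak convergence of (x_n) to 0.

4


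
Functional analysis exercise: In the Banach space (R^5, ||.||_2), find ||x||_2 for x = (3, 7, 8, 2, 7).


The l^2 norm = (sum |x_i|^2)^(1/2)
Sum of 2th powers = 9 + 49 + 64 + 4 + 49 = 175
||x||_2 = (175)^(1/2) = 13.2288

13.2288


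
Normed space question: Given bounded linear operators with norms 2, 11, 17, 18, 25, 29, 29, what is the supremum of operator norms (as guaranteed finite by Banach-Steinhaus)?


By the Uniform Boundedness Principle, the supremum of norms is finite.
sup_k ||T_k|| = max(2, 11, 17, 18, 25, 29, 29) = 29

29


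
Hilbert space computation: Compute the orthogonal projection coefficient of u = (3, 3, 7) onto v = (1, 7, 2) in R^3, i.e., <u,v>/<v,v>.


Computing <u,v> = 3*1 + 3*7 + 7*2 = 38
Computing <v,v> = 1^2 + 7^2 + 2^2 = 54
Projection coefficient = 38/54 = 0.7037

0.7037


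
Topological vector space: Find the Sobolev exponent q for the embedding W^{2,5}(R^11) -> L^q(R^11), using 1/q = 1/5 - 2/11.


Using the Sobolev embedding formula: 1/q = 1/p - k/n
1/q = 1/5 - 2/11 = 1/55
q = 1/(1/55) = 55

55.0000


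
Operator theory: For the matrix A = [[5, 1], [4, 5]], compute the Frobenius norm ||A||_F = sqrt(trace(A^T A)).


||A||_F^2 = sum a_ij^2
= 5^2 + 1^2 + 4^2 + 5^2
= 25 + 1 + 16 + 25 = 67
||A||_F = sqrt(67) = 8.1854

8.1854


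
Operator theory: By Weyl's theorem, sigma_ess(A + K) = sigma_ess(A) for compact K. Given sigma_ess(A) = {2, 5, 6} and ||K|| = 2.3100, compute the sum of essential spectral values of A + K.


By Weyl's theorem, the essential spectrum is invariant under compact perturbations.
sigma_ess(A + K) = sigma_ess(A) = {2, 5, 6}
Sum = 2 + 5 + 6 = 13

13


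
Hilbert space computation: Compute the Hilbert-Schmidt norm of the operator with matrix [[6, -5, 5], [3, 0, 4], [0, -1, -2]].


The Hilbert-Schmidt norm is sqrt(sum of squares of all entries).
Sum of squares = 6^2 + (-5)^2 + 5^2 + 3^2 + 0^2 + 4^2 + 0^2 + (-1)^2 + (-2)^2
= 36 + 25 + 25 + 9 + 0 + 16 + 0 + 1 + 4 = 116
||T||_HS = sqrt(116) = 10.7703

10.7703


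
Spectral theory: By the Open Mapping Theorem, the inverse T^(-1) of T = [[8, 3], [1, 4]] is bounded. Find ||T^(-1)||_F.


det(T) = 8*4 - 3*1 = 29
T^(-1) = (1/29) * [[4, -3], [-1, 8]] = [[0.1379, -0.1034], [-0.0345, 0.2759]]
||T^(-1)||_F^2 = 0.1379^2 + (-0.1034)^2 + (-0.0345)^2 + 0.2759^2 = 0.1070
||T^(-1)||_F = sqrt(0.1070) = 0.3271

0.3271


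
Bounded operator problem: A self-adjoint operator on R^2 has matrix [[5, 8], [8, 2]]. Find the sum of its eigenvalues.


For a self-adjoint (symmetric) matrix, the eigenvalues are real.
The sum of eigenvalues equals the trace of the matrix.
trace = 5 + 2 = 7

7


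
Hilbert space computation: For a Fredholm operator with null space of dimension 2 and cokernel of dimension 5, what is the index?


The Fredholm index is defined as ind(T) = dim(ker T) - dim(coker T)
= 2 - 5
= -3

-3


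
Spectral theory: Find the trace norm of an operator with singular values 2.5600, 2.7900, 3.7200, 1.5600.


The nuclear norm is the sum of all singular values.
||T||_1 = 2.5600 + 2.7900 + 3.7200 + 1.5600
= 10.6300

10.6300


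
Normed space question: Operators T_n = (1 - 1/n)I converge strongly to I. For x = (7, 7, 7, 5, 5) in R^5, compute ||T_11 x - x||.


T_11 x - x = (1 - 1/11)x - x = -x/11
||x|| = sqrt(197) = 14.0357
||T_11 x - x|| = ||x||/11 = 14.0357/11 = 1.2760

1.2760


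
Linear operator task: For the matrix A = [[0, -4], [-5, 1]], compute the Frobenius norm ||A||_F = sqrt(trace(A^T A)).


||A||_F^2 = sum a_ij^2
= 0^2 + (-4)^2 + (-5)^2 + 1^2
= 0 + 16 + 25 + 1 = 42
||A||_F = sqrt(42) = 6.4807

6.4807


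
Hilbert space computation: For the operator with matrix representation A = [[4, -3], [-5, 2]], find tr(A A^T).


trace(A * A^T) = sum of squares of all entries
= 4^2 + (-3)^2 + (-5)^2 + 2^2
= 16 + 9 + 25 + 4
= 54

54


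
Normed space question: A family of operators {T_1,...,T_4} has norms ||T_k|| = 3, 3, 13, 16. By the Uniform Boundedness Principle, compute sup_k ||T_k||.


By the Uniform Boundedness Principle, the supremum of norms is finite.
sup_k ||T_k|| = max(3, 3, 13, 16) = 16

16


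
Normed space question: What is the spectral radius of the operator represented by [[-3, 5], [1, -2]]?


For a 2x2 matrix, eigenvalues satisfy lambda^2 - (trace)*lambda + det = 0
trace = -3 + -2 = -5
det = -3*-2 - 5*1 = 1
discriminant = (-5)^2 - 4*(1) = 21
spectral radius = max |eigenvalue| = 4.7913

4.7913


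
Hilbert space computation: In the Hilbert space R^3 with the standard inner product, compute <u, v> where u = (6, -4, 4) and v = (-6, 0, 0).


Computing the standard inner product <u, v> = sum u_i * v_i
= 6*-6 + -4*0 + 4*0
= -36 + 0 + 0
= -36

-36


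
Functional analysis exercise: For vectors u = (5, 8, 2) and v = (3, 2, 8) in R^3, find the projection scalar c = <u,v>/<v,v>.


Computing <u,v> = 5*3 + 8*2 + 2*8 = 47
Computing <v,v> = 3^2 + 2^2 + 8^2 = 77
Projection coefficient = 47/77 = 0.6104

0.6104


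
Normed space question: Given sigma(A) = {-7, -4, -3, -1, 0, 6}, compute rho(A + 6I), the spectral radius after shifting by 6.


Spectrum of A + 6I = {-1, 2, 3, 5, 6, 12}
Spectral radius = max |lambda| over the shifted spectrum
= max(1, 2, 3, 5, 6, 12) = 12

12


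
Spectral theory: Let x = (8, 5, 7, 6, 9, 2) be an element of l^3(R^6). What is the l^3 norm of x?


The l^3 norm = (sum |x_i|^3)^(1/3)
Sum of 3th powers = 512 + 125 + 343 + 216 + 729 + 8 = 1933
||x||_3 = (1933)^(1/3) = 12.4569

12.4569


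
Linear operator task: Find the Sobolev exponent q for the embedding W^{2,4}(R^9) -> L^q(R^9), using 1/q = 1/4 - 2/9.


Using the Sobolev embedding formula: 1/q = 1/p - k/n
1/q = 1/4 - 2/9 = 1/36
q = 1/(1/36) = 36

36.0000


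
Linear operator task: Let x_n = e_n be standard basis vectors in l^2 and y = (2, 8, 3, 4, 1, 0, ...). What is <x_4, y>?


x_4 = e_4 is the standard basis vector with 1 in position 4.
<x_4, y> = y_4 = 4
As n -> infinity, <x_n, y> -> 0, confirming weak convergence of (x_n) to 0.

4


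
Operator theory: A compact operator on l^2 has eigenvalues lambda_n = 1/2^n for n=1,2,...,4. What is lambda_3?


The eigenvalue formula gives lambda_3 = 1/2^3
= 1/8
= 0.1250

0.1250


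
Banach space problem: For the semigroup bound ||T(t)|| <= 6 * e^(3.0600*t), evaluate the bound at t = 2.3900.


||T(2.3900)|| <= 6 * exp(3.0600 * 2.3900)
= 6 * exp(7.3134)
= 6 * 1500.2694
= 9001.6167

9001.6167


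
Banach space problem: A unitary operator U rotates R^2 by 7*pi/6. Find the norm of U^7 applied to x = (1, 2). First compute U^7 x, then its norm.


U is a rotation by theta = 7*pi/6
U^7 = rotation by 7*theta = 49*pi/6 = 1*pi/6 (mod 2*pi)
cos(1*pi/6) = 0.8660, sin(1*pi/6) = 0.5000
U^7 x = (0.8660 * 1 - 0.5000 * 2, 0.5000 * 1 + 0.8660 * 2)
= (-0.1340, 2.2321)
||U^7 x|| = sqrt((-0.1340)^2 + 2.2321^2) = sqrt(5.0000) = 2.2361

2.2361


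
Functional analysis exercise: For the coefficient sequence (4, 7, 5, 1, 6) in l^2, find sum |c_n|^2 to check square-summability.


sum |c_n|^2 = 4^2 + 7^2 + 5^2 + 1^2 + 6^2
= 16 + 49 + 25 + 1 + 36
= 127

127


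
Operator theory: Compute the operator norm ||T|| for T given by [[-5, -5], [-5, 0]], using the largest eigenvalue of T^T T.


A^T A = [[50, 25], [25, 25]]
trace(A^T A) = 75, det(A^T A) = 625
discriminant = 75^2 - 4*625 = 3125
Largest eigenvalue of A^T A = (trace + sqrt(disc))/2 = 65.4508
||T|| = sqrt(65.4508) = 8.0902

8.0902


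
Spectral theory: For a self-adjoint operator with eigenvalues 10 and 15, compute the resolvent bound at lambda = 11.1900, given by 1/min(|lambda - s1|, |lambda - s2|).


dist(11.1900, {10, 15}) = min(|11.1900 - 10|, |11.1900 - 15|)
= min(1.1900, 3.8100) = 1.1900
Resolvent bound = 1/1.1900 = 0.8403

0.8403


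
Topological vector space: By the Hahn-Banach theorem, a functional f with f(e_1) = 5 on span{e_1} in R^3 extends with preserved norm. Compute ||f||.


The norm of f is given by ||f|| = sup_{||x||=1} |f(x)|.
On span{e_1}, ||e_1|| = 1, so ||f|| = |f(e_1)| / ||e_1||
= |5| / 1 = 5.0000

5.0000


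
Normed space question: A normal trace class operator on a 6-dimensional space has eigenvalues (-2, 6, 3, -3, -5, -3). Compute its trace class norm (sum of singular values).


For a normal operator, singular values equal |eigenvalues|.
Trace norm = sum |lambda_i| = 2 + 6 + 3 + 3 + 5 + 3
= 22

22


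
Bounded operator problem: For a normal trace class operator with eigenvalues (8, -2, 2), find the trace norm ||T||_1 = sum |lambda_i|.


For a normal operator, singular values equal |eigenvalues|.
Trace norm = sum |lambda_i| = 8 + 2 + 2
= 12

12


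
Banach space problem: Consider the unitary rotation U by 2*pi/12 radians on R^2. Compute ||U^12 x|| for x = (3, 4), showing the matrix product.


U is a rotation by theta = 2*pi/12
U^12 = rotation by 12*theta = 24*pi/12 = 0*pi/12 (mod 2*pi)
cos(0*pi/12) = 1.0000, sin(0*pi/12) = 0.0000
U^12 x = (1.0000 * 3 - 0.0000 * 4, 0.0000 * 3 + 1.0000 * 4)
= (3.0000, 4.0000)
||U^12 x|| = sqrt(3.0000^2 + 4.0000^2) = sqrt(25.0000) = 5.0000

5.0000


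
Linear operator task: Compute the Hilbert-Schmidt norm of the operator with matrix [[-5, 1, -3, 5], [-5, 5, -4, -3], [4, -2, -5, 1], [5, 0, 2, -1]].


The Hilbert-Schmidt norm is sqrt(sum of squares of all entries).
Sum of squares = (-5)^2 + 1^2 + (-3)^2 + 5^2 + (-5)^2 + 5^2 + (-4)^2 + (-3)^2 + 4^2 + (-2)^2 + (-5)^2 + 1^2 + 5^2 + 0^2 + 2^2 + (-1)^2
= 25 + 1 + 9 + 25 + 25 + 25 + 16 + 9 + 16 + 4 + 25 + 1 + 25 + 0 + 4 + 1 = 211
||T||_HS = sqrt(211) = 14.5258

14.5258


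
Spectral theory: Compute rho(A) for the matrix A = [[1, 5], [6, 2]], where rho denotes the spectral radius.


For a 2x2 matrix, eigenvalues satisfy lambda^2 - (trace)*lambda + det = 0
trace = 1 + 2 = 3
det = 1*2 - 5*6 = -28
discriminant = 3^2 - 4*(-28) = 121
spectral radius = max |eigenvalue| = 7.0000

7.0000


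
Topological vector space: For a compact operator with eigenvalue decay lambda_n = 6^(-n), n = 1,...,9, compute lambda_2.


The eigenvalue formula gives lambda_2 = 1/6^2
= 1/36
= 0.0278

0.0278


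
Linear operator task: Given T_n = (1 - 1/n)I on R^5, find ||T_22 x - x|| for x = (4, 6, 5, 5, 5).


T_22 x - x = (1 - 1/22)x - x = -x/22
||x|| = sqrt(127) = 11.2694
||T_22 x - x|| = ||x||/22 = 11.2694/22 = 0.5122

0.5122


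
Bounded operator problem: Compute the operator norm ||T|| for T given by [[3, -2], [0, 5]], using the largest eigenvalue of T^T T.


A^T A = [[9, -6], [-6, 29]]
trace(A^T A) = 38, det(A^T A) = 225
discriminant = 38^2 - 4*225 = 544
Largest eigenvalue of A^T A = (trace + sqrt(disc))/2 = 30.6619
||T|| = sqrt(30.6619) = 5.5373

5.5373


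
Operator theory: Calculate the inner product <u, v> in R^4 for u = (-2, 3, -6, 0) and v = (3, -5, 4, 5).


Computing the standard inner product <u, v> = sum u_i * v_i
= -2*3 + 3*-5 + -6*4 + 0*5
= -6 + -15 + -24 + 0
= -45

-45


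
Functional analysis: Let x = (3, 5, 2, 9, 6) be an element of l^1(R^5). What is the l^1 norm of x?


The l^1 norm equals the sum of absolute values of all components.
||x||_1 = 3 + 5 + 2 + 9 + 6
= 25

25.0000


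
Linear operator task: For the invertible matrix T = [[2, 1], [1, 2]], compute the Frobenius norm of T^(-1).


det(T) = 2*2 - 1*1 = 3
T^(-1) = (1/3) * [[2, -1], [-1, 2]] = [[0.6667, -0.3333], [-0.3333, 0.6667]]
||T^(-1)||_F^2 = 0.6667^2 + (-0.3333)^2 + (-0.3333)^2 + 0.6667^2 = 1.1111
||T^(-1)||_F = sqrt(1.1111) = 1.0541

1.0541


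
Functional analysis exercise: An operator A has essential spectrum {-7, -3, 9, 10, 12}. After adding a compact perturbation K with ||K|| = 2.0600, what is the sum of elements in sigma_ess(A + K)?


By Weyl's theorem, the essential spectrum is invariant under compact perturbations.
sigma_ess(A + K) = sigma_ess(A) = {-7, -3, 9, 10, 12}
Sum = -7 + -3 + 9 + 10 + 12 = 21

21


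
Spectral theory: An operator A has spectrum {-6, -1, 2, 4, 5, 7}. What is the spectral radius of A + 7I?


Spectrum of A + 7I = {1, 6, 9, 11, 12, 14}
Spectral radius = max |lambda| over the shifted spectrum
= max(1, 6, 9, 11, 12, 14) = 14

14


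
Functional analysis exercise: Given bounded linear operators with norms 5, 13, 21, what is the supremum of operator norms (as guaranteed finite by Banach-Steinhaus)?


By the Uniform Boundedness Principle, the supremum of norms is finite.
sup_k ||T_k|| = max(5, 13, 21) = 21

21


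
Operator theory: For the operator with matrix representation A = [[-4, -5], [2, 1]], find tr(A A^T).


trace(A * A^T) = sum of squares of all entries
= (-4)^2 + (-5)^2 + 2^2 + 1^2
= 16 + 25 + 4 + 1
= 46

46


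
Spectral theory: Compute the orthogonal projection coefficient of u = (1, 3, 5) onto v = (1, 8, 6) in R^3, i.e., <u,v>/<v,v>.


Computing <u,v> = 1*1 + 3*8 + 5*6 = 55
Computing <v,v> = 1^2 + 8^2 + 6^2 = 101
Projection coefficient = 55/101 = 0.5446

0.5446


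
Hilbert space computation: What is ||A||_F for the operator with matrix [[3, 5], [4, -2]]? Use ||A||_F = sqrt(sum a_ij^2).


||A||_F^2 = sum a_ij^2
= 3^2 + 5^2 + 4^2 + (-2)^2
= 9 + 25 + 16 + 4 = 54
||A||_F = sqrt(54) = 7.3485

7.3485


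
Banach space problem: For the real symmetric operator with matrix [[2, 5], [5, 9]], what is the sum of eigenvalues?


For a self-adjoint (symmetric) matrix, the eigenvalues are real.
The sum of eigenvalues equals the trace of the matrix.
trace = 2 + 9 = 11

11


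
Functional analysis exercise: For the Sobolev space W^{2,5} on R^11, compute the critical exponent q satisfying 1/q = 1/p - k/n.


Using the Sobolev embedding formula: 1/q = 1/p - k/n
1/q = 1/5 - 2/11 = 1/55
q = 1/(1/55) = 55

55.0000


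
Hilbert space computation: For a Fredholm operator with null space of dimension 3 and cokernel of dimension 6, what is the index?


The Fredholm index is defined as ind(T) = dim(ker T) - dim(coker T)
= 3 - 6
= -3

-3


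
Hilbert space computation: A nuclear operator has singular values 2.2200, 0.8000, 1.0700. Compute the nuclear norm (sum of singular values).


The nuclear norm is the sum of all singular values.
||T||_1 = 2.2200 + 0.8000 + 1.0700
= 4.0900

4.0900


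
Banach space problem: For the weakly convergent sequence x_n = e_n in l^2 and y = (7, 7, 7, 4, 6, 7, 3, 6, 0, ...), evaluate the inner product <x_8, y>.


x_8 = e_8 is the standard basis vector with 1 in position 8.
<x_8, y> = y_8 = 6
As n -> infinity, <x_n, y> -> 0, confirming weak convergence of (x_n) to 0.

6


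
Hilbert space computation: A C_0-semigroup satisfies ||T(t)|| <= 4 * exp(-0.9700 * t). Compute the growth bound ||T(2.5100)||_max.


||T(2.5100)|| <= 4 * exp(-0.9700 * 2.5100)
= 4 * exp(-2.4347)
= 4 * 0.0876
= 0.3505

0.3505


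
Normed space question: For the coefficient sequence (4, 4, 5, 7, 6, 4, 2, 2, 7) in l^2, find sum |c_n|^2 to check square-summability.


sum |c_n|^2 = 4^2 + 4^2 + 5^2 + 7^2 + 6^2 + 4^2 + 2^2 + 2^2 + 7^2
= 16 + 16 + 25 + 49 + 36 + 16 + 4 + 4 + 49
= 215

215


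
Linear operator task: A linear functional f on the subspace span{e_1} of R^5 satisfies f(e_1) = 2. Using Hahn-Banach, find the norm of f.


The norm of f is given by ||f|| = sup_{||x||=1} |f(x)|.
On span{e_1}, ||e_1|| = 1, so ||f|| = |f(e_1)| / ||e_1||
= |2| / 1 = 2.0000

2.0000


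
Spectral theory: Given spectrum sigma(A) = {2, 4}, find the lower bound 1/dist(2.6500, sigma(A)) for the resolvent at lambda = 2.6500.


dist(2.6500, {2, 4}) = min(|2.6500 - 2|, |2.6500 - 4|)
= min(0.6500, 1.3500) = 0.6500
Resolvent bound = 1/0.6500 = 1.5385

1.5385


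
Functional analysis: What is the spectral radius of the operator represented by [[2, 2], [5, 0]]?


For a 2x2 matrix, eigenvalues satisfy lambda^2 - (trace)*lambda + det = 0
trace = 2 + 0 = 2
det = 2*0 - 2*5 = -10
discriminant = 2^2 - 4*(-10) = 44
spectral radius = max |eigenvalue| = 4.3166

4.3166


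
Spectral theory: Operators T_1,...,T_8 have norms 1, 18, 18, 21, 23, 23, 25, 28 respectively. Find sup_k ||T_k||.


By the Uniform Boundedness Principle, the supremum of norms is finite.
sup_k ||T_k|| = max(1, 18, 18, 21, 23, 23, 25, 28) = 28

28


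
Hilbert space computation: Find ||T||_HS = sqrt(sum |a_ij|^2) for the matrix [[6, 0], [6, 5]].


The Hilbert-Schmidt norm is sqrt(sum of squares of all entries).
Sum of squares = 6^2 + 0^2 + 6^2 + 5^2
= 36 + 0 + 36 + 25 = 97
||T||_HS = sqrt(97) = 9.8489

9.8489


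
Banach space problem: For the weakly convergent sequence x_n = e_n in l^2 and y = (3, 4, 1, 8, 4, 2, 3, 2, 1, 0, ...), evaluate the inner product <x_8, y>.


x_8 = e_8 is the standard basis vector with 1 in position 8.
<x_8, y> = y_8 = 2
As n -> infinity, <x_n, y> -> 0, confirming weak convergence of (x_n) to 0.

2


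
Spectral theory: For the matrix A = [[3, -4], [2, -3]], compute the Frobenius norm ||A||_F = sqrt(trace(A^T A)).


||A||_F^2 = sum a_ij^2
= 3^2 + (-4)^2 + 2^2 + (-3)^2
= 9 + 16 + 4 + 9 = 38
||A||_F = sqrt(38) = 6.1644

6.1644


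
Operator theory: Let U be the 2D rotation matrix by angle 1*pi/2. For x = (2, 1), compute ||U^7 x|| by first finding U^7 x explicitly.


U is a rotation by theta = 1*pi/2
U^7 = rotation by 7*theta = 7*pi/2 = 3*pi/2 (mod 2*pi)
cos(3*pi/2) = 0.0000, sin(3*pi/2) = -1.0000
U^7 x = (0.0000 * 2 - -1.0000 * 1, -1.0000 * 2 + 0.0000 * 1)
= (1.0000, -2.0000)
||U^7 x|| = sqrt(1.0000^2 + (-2.0000)^2) = sqrt(5.0000) = 2.2361

2.2361


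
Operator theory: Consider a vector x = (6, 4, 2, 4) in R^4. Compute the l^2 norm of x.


The l^2 norm = (sum |x_i|^2)^(1/2)
Sum of 2th powers = 36 + 16 + 4 + 16 = 72
||x||_2 = (72)^(1/2) = 8.4853

8.4853


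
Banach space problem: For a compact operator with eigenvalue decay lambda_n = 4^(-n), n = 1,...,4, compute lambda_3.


The eigenvalue formula gives lambda_3 = 1/4^3
= 1/64
= 0.0156

0.0156


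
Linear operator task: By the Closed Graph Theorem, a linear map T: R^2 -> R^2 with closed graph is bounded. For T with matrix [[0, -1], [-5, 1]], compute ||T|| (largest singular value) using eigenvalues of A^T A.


A^T A = [[25, -5], [-5, 2]]
trace(A^T A) = 27, det(A^T A) = 25
discriminant = 27^2 - 4*25 = 629
Largest eigenvalue of A^T A = (trace + sqrt(disc))/2 = 26.0399
||T|| = sqrt(26.0399) = 5.1029

5.1029


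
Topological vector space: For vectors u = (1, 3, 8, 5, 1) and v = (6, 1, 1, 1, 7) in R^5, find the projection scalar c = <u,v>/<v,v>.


Computing <u,v> = 1*6 + 3*1 + 8*1 + 5*1 + 1*7 = 29
Computing <v,v> = 6^2 + 1^2 + 1^2 + 1^2 + 7^2 = 88
Projection coefficient = 29/88 = 0.3295

0.3295


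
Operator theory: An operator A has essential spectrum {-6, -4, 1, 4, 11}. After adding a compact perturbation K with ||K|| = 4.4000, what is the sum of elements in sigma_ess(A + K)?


By Weyl's theorem, the essential spectrum is invariant under compact perturbations.
sigma_ess(A + K) = sigma_ess(A) = {-6, -4, 1, 4, 11}
Sum = -6 + -4 + 1 + 4 + 11 = 6

6


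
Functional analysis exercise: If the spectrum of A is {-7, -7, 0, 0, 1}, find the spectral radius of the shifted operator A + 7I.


Spectrum of A + 7I = {0, 0, 7, 7, 8}
Spectral radius = max |lambda| over the shifted spectrum
= max(0, 0, 7, 7, 8) = 8

8


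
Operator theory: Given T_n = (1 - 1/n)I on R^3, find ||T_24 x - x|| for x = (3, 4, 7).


T_24 x - x = (1 - 1/24)x - x = -x/24
||x|| = sqrt(74) = 8.6023
||T_24 x - x|| = ||x||/24 = 8.6023/24 = 0.3584

0.3584


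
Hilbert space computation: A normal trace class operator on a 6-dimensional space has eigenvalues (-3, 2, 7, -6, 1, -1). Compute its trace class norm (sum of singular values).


For a normal operator, singular values equal |eigenvalues|.
Trace norm = sum |lambda_i| = 3 + 2 + 7 + 6 + 1 + 1
= 20

20


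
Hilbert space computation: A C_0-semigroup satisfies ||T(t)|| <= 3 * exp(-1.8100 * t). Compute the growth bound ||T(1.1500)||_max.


||T(1.1500)|| <= 3 * exp(-1.8100 * 1.1500)
= 3 * exp(-2.0815)
= 3 * 0.1247
= 0.3742

0.3742


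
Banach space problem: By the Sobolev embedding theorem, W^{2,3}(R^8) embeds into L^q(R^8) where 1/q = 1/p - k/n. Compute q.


Using the Sobolev embedding formula: 1/q = 1/p - k/n
1/q = 1/3 - 2/8 = 1/12
q = 1/(1/12) = 12

12.0000


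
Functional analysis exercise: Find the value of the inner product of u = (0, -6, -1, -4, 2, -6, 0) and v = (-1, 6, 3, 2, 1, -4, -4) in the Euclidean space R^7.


Computing the standard inner product <u, v> = sum u_i * v_i
= 0*-1 + -6*6 + -1*3 + -4*2 + 2*1 + -6*-4 + 0*-4
= 0 + -36 + -3 + -8 + 2 + 24 + 0
= -21

-21


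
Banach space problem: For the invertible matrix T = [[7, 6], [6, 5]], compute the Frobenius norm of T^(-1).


det(T) = 7*5 - 6*6 = -1
T^(-1) = (1/-1) * [[5, -6], [-6, 7]] = [[-5.0000, 6.0000], [6.0000, -7.0000]]
||T^(-1)||_F^2 = (-5.0000)^2 + 6.0000^2 + 6.0000^2 + (-7.0000)^2 = 146.0000
||T^(-1)||_F = sqrt(146.0000) = 12.0830

12.0830


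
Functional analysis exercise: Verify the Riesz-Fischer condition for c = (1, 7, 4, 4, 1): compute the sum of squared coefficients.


sum |c_n|^2 = 1^2 + 7^2 + 4^2 + 4^2 + 1^2
= 1 + 49 + 16 + 16 + 1
= 83

83


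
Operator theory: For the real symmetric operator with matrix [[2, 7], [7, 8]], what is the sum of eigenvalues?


For a self-adjoint (symmetric) matrix, the eigenvalues are real.
The sum of eigenvalues equals the trace of the matrix.
trace = 2 + 8 = 10

10


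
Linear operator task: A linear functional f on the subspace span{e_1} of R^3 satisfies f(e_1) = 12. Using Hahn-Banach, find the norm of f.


The norm of f is given by ||f|| = sup_{||x||=1} |f(x)|.
On span{e_1}, ||e_1|| = 1, so ||f|| = |f(e_1)| / ||e_1||
= |12| / 1 = 12.0000

12.0000


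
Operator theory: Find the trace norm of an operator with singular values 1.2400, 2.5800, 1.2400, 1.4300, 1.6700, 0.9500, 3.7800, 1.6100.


The nuclear norm is the sum of all singular values.
||T||_1 = 1.2400 + 2.5800 + 1.2400 + 1.4300 + 1.6700 + 0.9500 + 3.7800 + 1.6100
= 14.5000

14.5000


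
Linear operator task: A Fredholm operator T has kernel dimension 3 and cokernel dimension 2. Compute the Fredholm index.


The Fredholm index is defined as ind(T) = dim(ker T) - dim(coker T)
= 3 - 2
= 1

1


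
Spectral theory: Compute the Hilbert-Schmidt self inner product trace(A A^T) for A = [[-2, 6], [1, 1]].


trace(A * A^T) = sum of squares of all entries
= (-2)^2 + 6^2 + 1^2 + 1^2
= 4 + 36 + 1 + 1
= 42

42


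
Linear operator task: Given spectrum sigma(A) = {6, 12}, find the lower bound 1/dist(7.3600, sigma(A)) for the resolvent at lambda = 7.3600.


dist(7.3600, {6, 12}) = min(|7.3600 - 6|, |7.3600 - 12|)
= min(1.3600, 4.6400) = 1.3600
Resolvent bound = 1/1.3600 = 0.7353

0.7353


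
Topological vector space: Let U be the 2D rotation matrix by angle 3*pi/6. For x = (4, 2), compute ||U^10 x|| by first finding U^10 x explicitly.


U is a rotation by theta = 3*pi/6
U^10 = rotation by 10*theta = 30*pi/6 = 6*pi/6 (mod 2*pi)
cos(6*pi/6) = -1.0000, sin(6*pi/6) = 0.0000
U^10 x = (-1.0000 * 4 - 0.0000 * 2, 0.0000 * 4 + -1.0000 * 2)
= (-4.0000, -2.0000)
||U^10 x|| = sqrt((-4.0000)^2 + (-2.0000)^2) = sqrt(20.0000) = 4.4721

4.4721
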